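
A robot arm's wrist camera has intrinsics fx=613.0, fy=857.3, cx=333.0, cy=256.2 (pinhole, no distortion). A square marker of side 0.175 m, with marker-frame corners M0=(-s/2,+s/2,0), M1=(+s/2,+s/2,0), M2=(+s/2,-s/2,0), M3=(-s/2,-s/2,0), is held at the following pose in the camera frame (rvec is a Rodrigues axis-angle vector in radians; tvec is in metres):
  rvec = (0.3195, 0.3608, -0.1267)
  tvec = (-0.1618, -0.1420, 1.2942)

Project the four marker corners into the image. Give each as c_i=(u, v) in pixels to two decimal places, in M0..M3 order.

c0=(229.80, 222.02) c1=(302.04, 212.73) c2=(285.37, 96.75) c3=(211.18, 112.10)

Intrinsics K: fx=613.0, fy=857.3, cx=333.0, cy=256.2
Marker side s = 0.175 m; corners in marker frame (Z=0):
  M0 = (-0.0875, +0.0875, 0)
  M1 = (+0.0875, +0.0875, 0)
  M2 = (+0.0875, -0.0875, 0)
  M3 = (-0.0875, -0.0875, 0)
rvec = (0.3195, 0.3608, -0.1267), |rvec| = θ = 0.49831 rad = 28.551°
Rodrigues: sinθ=0.47794, 1−cosθ=0.12161; R = I + sinθ·[k]× + (1−cosθ)·[k]×²:
    [+0.92839 +0.17798 +0.32623]
    [-0.06507 +0.94215 -0.32883]
    [-0.36588 +0.28405 +0.88625]
t = (-0.1618, -0.1420, 1.2942) m
M0: Pc = R·M0+t = (-0.22746, -0.05387, +1.35107); u = 613.0·(-0.22746)/1.35107 + 333.0 = 229.7976, v = 857.3·(-0.05387)/1.35107 + 256.2 = 222.0183
M1: Pc = R·M1+t = (-0.06499, -0.06526, +1.28704); u = 613.0·(-0.06499)/1.28704 + 333.0 = 302.0445, v = 857.3·(-0.06526)/1.28704 + 256.2 = 212.7331
M2: Pc = R·M2+t = (-0.09614, -0.23013, +1.23733); u = 613.0·(-0.09614)/1.23733 + 333.0 = 285.3706, v = 857.3·(-0.23013)/1.23733 + 256.2 = 96.7509
M3: Pc = R·M3+t = (-0.25861, -0.21874, +1.30136); u = 613.0·(-0.25861)/1.30136 + 333.0 = 211.1844, v = 857.3·(-0.21874)/1.30136 + 256.2 = 112.0972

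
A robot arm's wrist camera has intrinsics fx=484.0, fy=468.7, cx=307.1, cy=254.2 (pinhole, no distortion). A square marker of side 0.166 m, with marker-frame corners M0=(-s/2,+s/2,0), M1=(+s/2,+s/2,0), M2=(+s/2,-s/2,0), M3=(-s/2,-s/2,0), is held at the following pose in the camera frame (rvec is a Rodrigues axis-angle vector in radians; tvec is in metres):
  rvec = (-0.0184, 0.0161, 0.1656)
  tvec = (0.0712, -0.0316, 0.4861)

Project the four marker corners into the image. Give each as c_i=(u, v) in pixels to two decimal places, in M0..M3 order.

Intrinsics K: fx=484.0, fy=468.7, cx=307.1, cy=254.2
Marker side s = 0.166 m; corners in marker frame (Z=0):
  M0 = (-0.0830, +0.0830, 0)
  M1 = (+0.0830, +0.0830, 0)
  M2 = (+0.0830, -0.0830, 0)
  M3 = (-0.0830, -0.0830, 0)
rvec = (-0.0184, 0.0161, 0.1656), |rvec| = θ = 0.16740 rad = 9.591°
Rodrigues: sinθ=0.16661, 1−cosθ=0.01398; R = I + sinθ·[k]× + (1−cosθ)·[k]×²:
    [+0.98619 -0.16498 +0.01450]
    [+0.16468 +0.98615 +0.01964]
    [-0.01754 -0.01698 +0.99970]
t = (0.0712, -0.0316, 0.4861) m
M0: Pc = R·M0+t = (-0.02435, +0.03658, +0.48615); u = 484.0·(-0.02435)/0.48615 + 307.1 = 282.8607, v = 468.7·(+0.03658)/0.48615 + 254.2 = 289.4693
M1: Pc = R·M1+t = (+0.13936, +0.06392, +0.48323); u = 484.0·(+0.13936)/0.48323 + 307.1 = 446.6818, v = 468.7·(+0.06392)/0.48323 + 254.2 = 316.1965
M2: Pc = R·M2+t = (+0.16675, -0.09978, +0.48605); u = 484.0·(+0.16675)/0.48605 + 307.1 = 473.1424, v = 468.7·(-0.09978)/0.48605 + 254.2 = 157.9804
M3: Pc = R·M3+t = (+0.00304, -0.12712, +0.48897); u = 484.0·(+0.00304)/0.48897 + 307.1 = 310.1082, v = 468.7·(-0.12712)/0.48897 + 254.2 = 132.3496

c0=(282.86, 289.47) c1=(446.68, 316.20) c2=(473.14, 157.98) c3=(310.11, 132.35)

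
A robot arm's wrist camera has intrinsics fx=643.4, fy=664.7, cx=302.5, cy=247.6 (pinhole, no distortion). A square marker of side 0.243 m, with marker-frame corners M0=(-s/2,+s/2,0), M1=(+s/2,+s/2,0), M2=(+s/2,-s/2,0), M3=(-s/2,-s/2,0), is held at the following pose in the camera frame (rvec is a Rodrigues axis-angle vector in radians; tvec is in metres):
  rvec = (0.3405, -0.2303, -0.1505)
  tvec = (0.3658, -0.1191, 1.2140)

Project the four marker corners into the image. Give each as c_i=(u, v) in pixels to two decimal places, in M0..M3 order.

Intrinsics K: fx=643.4, fy=664.7, cx=302.5, cy=247.6
Marker side s = 0.243 m; corners in marker frame (Z=0):
  M0 = (-0.1215, +0.1215, 0)
  M1 = (+0.1215, +0.1215, 0)
  M2 = (+0.1215, -0.1215, 0)
  M3 = (-0.1215, -0.1215, 0)
rvec = (0.3405, -0.2303, -0.1505), |rvec| = θ = 0.43775 rad = 25.081°
Rodrigues: sinθ=0.42391, 1−cosθ=0.09429; R = I + sinθ·[k]× + (1−cosθ)·[k]×²:
    [+0.96276 +0.10715 -0.24823]
    [-0.18433 +0.93180 -0.31267]
    [+0.19780 +0.34678 +0.91685]
t = (0.3658, -0.1191, 1.2140) m
M0: Pc = R·M0+t = (+0.26184, +0.01651, +1.23210); u = 643.4·(+0.26184)/1.23210 + 302.5 = 439.2343, v = 664.7·(+0.01651)/1.23210 + 247.6 = 256.5068
M1: Pc = R·M1+t = (+0.49579, -0.02828, +1.28017); u = 643.4·(+0.49579)/1.28017 + 302.5 = 551.6815, v = 664.7·(-0.02828)/1.28017 + 247.6 = 232.9155
M2: Pc = R·M2+t = (+0.46976, -0.25471, +1.19590); u = 643.4·(+0.46976)/1.19590 + 302.5 = 555.2313, v = 664.7·(-0.25471)/1.19590 + 247.6 = 106.0281
M3: Pc = R·M3+t = (+0.23581, -0.20992, +1.14783); u = 643.4·(+0.23581)/1.14783 + 302.5 = 434.6774, v = 664.7·(-0.20992)/1.14783 + 247.6 = 126.0380

c0=(439.23, 256.51) c1=(551.68, 232.92) c2=(555.23, 106.03) c3=(434.68, 126.04)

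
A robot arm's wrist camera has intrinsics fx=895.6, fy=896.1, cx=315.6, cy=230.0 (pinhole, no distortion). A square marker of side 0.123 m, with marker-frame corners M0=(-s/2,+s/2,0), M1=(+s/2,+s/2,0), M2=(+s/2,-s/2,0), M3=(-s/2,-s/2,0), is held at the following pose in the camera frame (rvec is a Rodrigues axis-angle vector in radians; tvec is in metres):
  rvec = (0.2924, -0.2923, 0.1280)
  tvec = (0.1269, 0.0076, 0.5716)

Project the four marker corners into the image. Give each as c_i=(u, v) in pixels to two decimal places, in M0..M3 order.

c0=(407.26, 325.97) c1=(574.19, 335.00) c2=(620.76, 158.52) c3=(446.91, 136.75)

Intrinsics K: fx=895.6, fy=896.1, cx=315.6, cy=230.0
Marker side s = 0.123 m; corners in marker frame (Z=0):
  M0 = (-0.0615, +0.0615, 0)
  M1 = (+0.0615, +0.0615, 0)
  M2 = (+0.0615, -0.0615, 0)
  M3 = (-0.0615, -0.0615, 0)
rvec = (0.2924, -0.2923, 0.1280), |rvec| = θ = 0.43281 rad = 24.798°
Rodrigues: sinθ=0.41942, 1−cosθ=0.09221; R = I + sinθ·[k]× + (1−cosθ)·[k]×²:
    [+0.94988 -0.16611 -0.26484]
    [+0.08197 +0.94985 -0.30177]
    [+0.30168 +0.26494 +0.91586]
t = (0.1269, 0.0076, 0.5716) m
M0: Pc = R·M0+t = (+0.05827, +0.06097, +0.56934); u = 895.6·(+0.05827)/0.56934 + 315.6 = 407.2562, v = 896.1·(+0.06097)/0.56934 + 230.0 = 325.9696
M1: Pc = R·M1+t = (+0.17510, +0.07106, +0.60645); u = 895.6·(+0.17510)/0.60645 + 315.6 = 574.1897, v = 896.1·(+0.07106)/0.60645 + 230.0 = 334.9952
M2: Pc = R·M2+t = (+0.19553, -0.04577, +0.57386); u = 895.6·(+0.19553)/0.57386 + 315.6 = 620.7612, v = 896.1·(-0.04577)/0.57386 + 230.0 = 158.5215
M3: Pc = R·M3+t = (+0.07870, -0.05586, +0.53675); u = 895.6·(+0.07870)/0.53675 + 315.6 = 446.9124, v = 896.1·(-0.05586)/0.53675 + 230.0 = 136.7479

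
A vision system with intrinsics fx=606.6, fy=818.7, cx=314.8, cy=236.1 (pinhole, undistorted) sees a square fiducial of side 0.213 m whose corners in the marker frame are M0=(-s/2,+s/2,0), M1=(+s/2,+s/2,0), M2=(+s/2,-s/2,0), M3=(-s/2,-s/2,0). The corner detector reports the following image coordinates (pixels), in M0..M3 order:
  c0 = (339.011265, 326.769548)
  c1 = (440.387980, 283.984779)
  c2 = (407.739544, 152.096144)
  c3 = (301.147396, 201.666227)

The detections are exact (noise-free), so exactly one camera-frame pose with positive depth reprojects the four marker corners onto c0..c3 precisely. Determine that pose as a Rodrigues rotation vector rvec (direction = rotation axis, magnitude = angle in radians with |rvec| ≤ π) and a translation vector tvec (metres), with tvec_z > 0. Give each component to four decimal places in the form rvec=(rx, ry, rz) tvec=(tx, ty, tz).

Intrinsics K: fx=606.6, fy=818.7, cx=314.8, cy=236.1
Marker side s = 0.213 m; corners in marker frame (Z=0):
  M0 = (-0.1065, +0.1065, 0)
  M1 = (+0.1065, +0.1065, 0)
  M2 = (+0.1065, -0.1065, 0)
  M3 = (-0.1065, -0.1065, 0)
Detected image corners:
  c0 = (339.011265, 326.769548) px
  c1 = (440.387980, 283.984779) px
  c2 = (407.739544, 152.096144) px
  c3 = (301.147396, 201.666227) px
Planar DLT: solve 8×8 A·h = b for H (H[2,2]=1):
  H  [+433.66095 +271.68692 +371.80030]
  H  [-251.41023 +671.70022 +243.43598]
  H  [-0.14556 +0.28483 +1.00000]
B = K⁻¹H; ‖b₁‖=0.846326, ‖b₂‖=0.846326; λ = 2/(‖b₁‖+‖b₂‖) = 1.181578, sign → tz>0 ⇒ λ=+1.181578
r₁ = λ·B[:,0] = (+0.93397,-0.31325,-0.17199); r₂ = λ·B[:,1] = (+0.35456,+0.87237,+0.33654)
r₃ = r₁×r₂ = (+0.04461,-0.37530,+0.92583); SVD([r₁ r₂ r₃]) → R = UVᵀ:
  R  [+0.93397 +0.35456 +0.04461]
  R  [-0.31325 +0.87237 -0.37530]
  R  [-0.17199 +0.33654 +0.92583]
t = (+0.11103, +0.01059, +1.18158) m
tr R = 2.732166; θ = arccos((tr R − 1)/2) = 0.523483 rad = 29.993°
axis k = ((R−Rᵀ)₃₂, (R−Rᵀ)₁₃, (R−Rᵀ)₂₁) / (2 sinθ) = (+0.711985, +0.216645, -0.667939)
rvec = θ·k = (+0.372712, +0.113410, -0.349655)

rvec=(0.3727, 0.1134, -0.3497) tvec=(0.1110, 0.0106, 1.1816)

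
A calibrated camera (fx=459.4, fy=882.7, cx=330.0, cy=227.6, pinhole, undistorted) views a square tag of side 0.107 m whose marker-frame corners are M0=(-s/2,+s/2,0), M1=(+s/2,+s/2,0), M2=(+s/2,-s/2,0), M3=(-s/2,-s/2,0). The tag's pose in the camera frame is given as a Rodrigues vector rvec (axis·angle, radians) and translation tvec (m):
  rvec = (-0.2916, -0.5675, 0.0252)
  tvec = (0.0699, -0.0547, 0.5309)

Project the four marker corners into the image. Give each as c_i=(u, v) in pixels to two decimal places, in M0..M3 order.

Intrinsics K: fx=459.4, fy=882.7, cx=330.0, cy=227.6
Marker side s = 0.107 m; corners in marker frame (Z=0):
  M0 = (-0.0535, +0.0535, 0)
  M1 = (+0.0535, +0.0535, 0)
  M2 = (+0.0535, -0.0535, 0)
  M3 = (-0.0535, -0.0535, 0)
rvec = (-0.2916, -0.5675, 0.0252), |rvec| = θ = 0.63853 rad = 36.585°
Rodrigues: sinθ=0.59602, 1−cosθ=0.19703; R = I + sinθ·[k]× + (1−cosθ)·[k]×²:
    [+0.84406 +0.05645 -0.53327]
    [+0.10349 +0.95860 +0.26527]
    [+0.52616 -0.27910 +0.80328]
t = (0.0699, -0.0547, 0.5309) m
M0: Pc = R·M0+t = (+0.02776, -0.00895, +0.48782); u = 459.4·(+0.02776)/0.48782 + 330.0 = 356.1452, v = 882.7·(-0.00895)/0.48782 + 227.6 = 211.4024
M1: Pc = R·M1+t = (+0.11808, +0.00212, +0.54412); u = 459.4·(+0.11808)/0.54412 + 330.0 = 429.6928, v = 882.7·(+0.00212)/0.54412 + 227.6 = 231.0424
M2: Pc = R·M2+t = (+0.11204, -0.10045, +0.57398); u = 459.4·(+0.11204)/0.57398 + 330.0 = 419.6719, v = 882.7·(-0.10045)/0.57398 + 227.6 = 73.1248
M3: Pc = R·M3+t = (+0.02172, -0.11152, +0.51768); u = 459.4·(+0.02172)/0.51768 + 330.0 = 349.2772, v = 882.7·(-0.11152)/0.51768 + 227.6 = 37.4437

c0=(356.15, 211.40) c1=(429.69, 231.04) c2=(419.67, 73.12) c3=(349.28, 37.44)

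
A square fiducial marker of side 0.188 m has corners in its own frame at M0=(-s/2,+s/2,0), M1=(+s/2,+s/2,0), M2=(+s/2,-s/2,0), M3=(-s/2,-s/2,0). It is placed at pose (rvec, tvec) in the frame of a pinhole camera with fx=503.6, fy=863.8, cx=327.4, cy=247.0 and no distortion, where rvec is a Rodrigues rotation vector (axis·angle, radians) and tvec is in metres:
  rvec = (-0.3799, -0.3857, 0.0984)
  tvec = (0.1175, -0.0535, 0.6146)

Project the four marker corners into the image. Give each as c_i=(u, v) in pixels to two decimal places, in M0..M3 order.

c0=(353.85, 275.37) c1=(493.85, 316.12) c2=(479.52, 88.99) c3=(354.18, 28.86)

Intrinsics K: fx=503.6, fy=863.8, cx=327.4, cy=247.0
Marker side s = 0.188 m; corners in marker frame (Z=0):
  M0 = (-0.0940, +0.0940, 0)
  M1 = (+0.0940, +0.0940, 0)
  M2 = (+0.0940, -0.0940, 0)
  M3 = (-0.0940, -0.0940, 0)
rvec = (-0.3799, -0.3857, 0.0984), |rvec| = θ = 0.55025 rad = 31.527°
Rodrigues: sinθ=0.52290, 1−cosθ=0.14760; R = I + sinθ·[k]× + (1−cosθ)·[k]×²:
    [+0.92276 -0.02208 -0.38475]
    [+0.16494 +0.92492 +0.34252]
    [+0.34831 -0.37952 +0.85712]
t = (0.1175, -0.0535, 0.6146) m
M0: Pc = R·M0+t = (+0.02869, +0.01794, +0.54618); u = 503.6·(+0.02869)/0.54618 + 327.4 = 353.8494, v = 863.8·(+0.01794)/0.54618 + 247.0 = 275.3690
M1: Pc = R·M1+t = (+0.20216, +0.04895, +0.61167); u = 503.6·(+0.20216)/0.61167 + 327.4 = 493.8467, v = 863.8·(+0.04895)/0.61167 + 247.0 = 316.1236
M2: Pc = R·M2+t = (+0.20631, -0.12494, +0.68302); u = 503.6·(+0.20631)/0.68302 + 327.4 = 479.5192, v = 863.8·(-0.12494)/0.68302 + 247.0 = 88.9929
M3: Pc = R·M3+t = (+0.03284, -0.15595, +0.61753); u = 503.6·(+0.03284)/0.61753 + 327.4 = 354.1779, v = 863.8·(-0.15595)/0.61753 + 247.0 = 28.8629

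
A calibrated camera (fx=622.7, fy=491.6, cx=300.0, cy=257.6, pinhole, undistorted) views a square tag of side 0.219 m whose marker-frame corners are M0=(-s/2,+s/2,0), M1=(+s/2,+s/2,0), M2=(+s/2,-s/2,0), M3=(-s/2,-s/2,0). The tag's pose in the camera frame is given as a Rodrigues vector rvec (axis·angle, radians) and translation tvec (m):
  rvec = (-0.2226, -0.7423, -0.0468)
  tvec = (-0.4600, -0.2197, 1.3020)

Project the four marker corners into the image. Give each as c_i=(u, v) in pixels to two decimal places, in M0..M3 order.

Intrinsics K: fx=622.7, fy=491.6, cx=300.0, cy=257.6
Marker side s = 0.219 m; corners in marker frame (Z=0):
  M0 = (-0.1095, +0.1095, 0)
  M1 = (+0.1095, +0.1095, 0)
  M2 = (+0.1095, -0.1095, 0)
  M3 = (-0.1095, -0.1095, 0)
rvec = (-0.2226, -0.7423, -0.0468), |rvec| = θ = 0.77637 rad = 44.483°
Rodrigues: sinθ=0.70069, 1−cosθ=0.28654; R = I + sinθ·[k]× + (1−cosθ)·[k]×²:
    [+0.73702 +0.12079 -0.66499]
    [+0.03631 +0.97540 +0.21742]
    [+0.67490 -0.18439 +0.71450]
t = (-0.4600, -0.2197, 1.3020) m
M0: Pc = R·M0+t = (-0.52748, -0.11687, +1.20791); u = 622.7·(-0.52748)/1.20791 + 300.0 = 28.0754, v = 491.6·(-0.11687)/1.20791 + 257.6 = 210.0359
M1: Pc = R·M1+t = (-0.36607, -0.10892, +1.35571); u = 622.7·(-0.36607)/1.35571 + 300.0 = 131.8580, v = 491.6·(-0.10892)/1.35571 + 257.6 = 218.1051
M2: Pc = R·M2+t = (-0.39252, -0.32253, +1.39609); u = 622.7·(-0.39252)/1.39609 + 300.0 = 124.9226, v = 491.6·(-0.32253)/1.39609 + 257.6 = 144.0287
M3: Pc = R·M3+t = (-0.55393, -0.33048, +1.24829); u = 622.7·(-0.55393)/1.24829 + 300.0 = 23.6761, v = 491.6·(-0.33048)/1.24829 + 257.6 = 127.4496

c0=(28.08, 210.04) c1=(131.86, 218.11) c2=(124.92, 144.03) c3=(23.68, 127.45)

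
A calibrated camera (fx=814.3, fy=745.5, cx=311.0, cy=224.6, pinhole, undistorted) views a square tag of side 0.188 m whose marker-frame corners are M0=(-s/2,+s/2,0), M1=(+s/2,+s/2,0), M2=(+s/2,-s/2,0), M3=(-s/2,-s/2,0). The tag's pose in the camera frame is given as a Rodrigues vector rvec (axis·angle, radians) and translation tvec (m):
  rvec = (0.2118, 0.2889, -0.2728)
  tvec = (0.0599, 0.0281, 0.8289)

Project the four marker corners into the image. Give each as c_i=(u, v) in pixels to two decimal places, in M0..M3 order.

c0=(311.75, 342.85) c1=(484.94, 311.10) c2=(434.53, 146.34) c3=(258.39, 190.58)

Intrinsics K: fx=814.3, fy=745.5, cx=311.0, cy=224.6
Marker side s = 0.188 m; corners in marker frame (Z=0):
  M0 = (-0.0940, +0.0940, 0)
  M1 = (+0.0940, +0.0940, 0)
  M2 = (+0.0940, -0.0940, 0)
  M3 = (-0.0940, -0.0940, 0)
rvec = (0.2118, 0.2889, -0.2728), |rvec| = θ = 0.45027 rad = 25.799°
Rodrigues: sinθ=0.43521, 1−cosθ=0.09967; R = I + sinθ·[k]× + (1−cosθ)·[k]×²:
    [+0.92238 +0.29376 +0.25083]
    [-0.23359 +0.94136 -0.24346]
    [-0.30764 +0.16597 +0.93692]
t = (0.0599, 0.0281, 0.8289) m
M0: Pc = R·M0+t = (+0.00081, +0.13855, +0.87342); u = 814.3·(+0.00081)/0.87342 + 311.0 = 311.7543, v = 745.5·(+0.13855)/0.87342 + 224.6 = 342.8546
M1: Pc = R·M1+t = (+0.17422, +0.09463, +0.81558); u = 814.3·(+0.17422)/0.81558 + 311.0 = 484.9430, v = 745.5·(+0.09463)/0.81558 + 224.6 = 311.0986
M2: Pc = R·M2+t = (+0.11899, -0.08235, +0.78438); u = 814.3·(+0.11899)/0.78438 + 311.0 = 434.5298, v = 745.5·(-0.08235)/0.78438 + 224.6 = 146.3360
M3: Pc = R·M3+t = (-0.05442, -0.03843, +0.84222); u = 814.3·(-0.05442)/0.84222 + 311.0 = 258.3867, v = 745.5·(-0.03843)/0.84222 + 224.6 = 190.5830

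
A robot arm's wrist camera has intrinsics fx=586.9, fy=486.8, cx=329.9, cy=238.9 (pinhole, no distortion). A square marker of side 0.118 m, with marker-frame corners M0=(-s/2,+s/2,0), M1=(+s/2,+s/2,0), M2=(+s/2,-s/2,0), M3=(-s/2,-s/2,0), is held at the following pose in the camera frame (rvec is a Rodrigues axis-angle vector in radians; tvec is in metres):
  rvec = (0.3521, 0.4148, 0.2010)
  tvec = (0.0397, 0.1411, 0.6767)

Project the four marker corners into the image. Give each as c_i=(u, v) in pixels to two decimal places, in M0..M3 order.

c0=(313.41, 360.63) c1=(404.03, 390.32) c2=(422.18, 317.43) c3=(324.52, 290.35)

Intrinsics K: fx=586.9, fy=486.8, cx=329.9, cy=238.9
Marker side s = 0.118 m; corners in marker frame (Z=0):
  M0 = (-0.0590, +0.0590, 0)
  M1 = (+0.0590, +0.0590, 0)
  M2 = (+0.0590, -0.0590, 0)
  M3 = (-0.0590, -0.0590, 0)
rvec = (0.3521, 0.4148, 0.2010), |rvec| = θ = 0.58003 rad = 33.233°
Rodrigues: sinθ=0.54805, 1−cosθ=0.16355; R = I + sinθ·[k]× + (1−cosθ)·[k]×²:
    [+0.89672 -0.11892 +0.42633]
    [+0.26092 +0.92009 -0.29215]
    [-0.35752 +0.37322 +0.85609]
t = (0.0397, 0.1411, 0.6767) m
M0: Pc = R·M0+t = (-0.02022, +0.17999, +0.71981); u = 586.9·(-0.02022)/0.71981 + 329.9 = 313.4118, v = 486.8·(+0.17999)/0.71981 + 238.9 = 360.6255
M1: Pc = R·M1+t = (+0.08559, +0.21078, +0.67763); u = 586.9·(+0.08559)/0.67763 + 329.9 = 404.0306, v = 486.8·(+0.21078)/0.67763 + 238.9 = 390.3220
M2: Pc = R·M2+t = (+0.09962, +0.10221, +0.63359); u = 586.9·(+0.09962)/0.63359 + 329.9 = 422.1815, v = 486.8·(+0.10221)/0.63359 + 238.9 = 317.4296
M3: Pc = R·M3+t = (-0.00619, +0.07142, +0.67577); u = 586.9·(-0.00619)/0.67577 + 329.9 = 324.5240, v = 486.8·(+0.07142)/0.67577 + 238.9 = 290.3484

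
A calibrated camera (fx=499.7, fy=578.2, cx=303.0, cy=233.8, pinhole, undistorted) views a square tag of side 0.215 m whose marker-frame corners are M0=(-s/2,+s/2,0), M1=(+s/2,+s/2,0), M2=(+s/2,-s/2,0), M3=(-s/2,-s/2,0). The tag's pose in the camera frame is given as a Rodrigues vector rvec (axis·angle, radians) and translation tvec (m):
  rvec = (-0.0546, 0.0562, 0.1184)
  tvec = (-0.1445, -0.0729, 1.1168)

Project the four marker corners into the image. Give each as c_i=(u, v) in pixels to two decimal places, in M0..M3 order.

c0=(185.00, 244.75) c1=(280.04, 257.98) c2=(291.77, 147.29) c3=(197.53, 135.44)

Intrinsics K: fx=499.7, fy=578.2, cx=303.0, cy=233.8
Marker side s = 0.215 m; corners in marker frame (Z=0):
  M0 = (-0.1075, +0.1075, 0)
  M1 = (+0.1075, +0.1075, 0)
  M2 = (+0.1075, -0.1075, 0)
  M3 = (-0.1075, -0.1075, 0)
rvec = (-0.0546, 0.0562, 0.1184), |rvec| = θ = 0.14198 rad = 8.135°
Rodrigues: sinθ=0.14150, 1−cosθ=0.01006; R = I + sinθ·[k]× + (1−cosθ)·[k]×²:
    [+0.99143 -0.11953 +0.05278]
    [+0.11647 +0.99151 +0.05774]
    [-0.05924 -0.05110 +0.99694]
t = (-0.1445, -0.0729, 1.1168) m
M0: Pc = R·M0+t = (-0.26393, +0.02117, +1.11768); u = 499.7·(-0.26393)/1.11768 + 303.0 = 185.0007, v = 578.2·(+0.02117)/1.11768 + 233.8 = 244.7503
M1: Pc = R·M1+t = (-0.05077, +0.04621, +1.10494); u = 499.7·(-0.05077)/1.10494 + 303.0 = 280.0389, v = 578.2·(+0.04621)/1.10494 + 233.8 = 257.9803
M2: Pc = R·M2+t = (-0.02507, -0.16697, +1.11592); u = 499.7·(-0.02507)/1.11592 + 303.0 = 291.7731, v = 578.2·(-0.16697)/1.11592 + 233.8 = 147.2884
M3: Pc = R·M3+t = (-0.23823, -0.19201, +1.12866); u = 499.7·(-0.23823)/1.12866 + 303.0 = 197.5275, v = 578.2·(-0.19201)/1.12866 + 233.8 = 135.4363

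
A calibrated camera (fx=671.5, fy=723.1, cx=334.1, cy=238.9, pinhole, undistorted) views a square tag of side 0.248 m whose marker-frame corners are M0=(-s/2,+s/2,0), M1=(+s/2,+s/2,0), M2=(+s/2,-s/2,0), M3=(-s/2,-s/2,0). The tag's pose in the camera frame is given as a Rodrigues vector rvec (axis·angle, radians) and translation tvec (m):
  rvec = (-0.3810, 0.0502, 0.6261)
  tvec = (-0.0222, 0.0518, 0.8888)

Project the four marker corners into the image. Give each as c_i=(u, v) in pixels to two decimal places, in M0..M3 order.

c0=(183.30, 300.81) c1=(339.33, 425.56) c2=(445.05, 262.21) c3=(298.15, 155.10)

Intrinsics K: fx=671.5, fy=723.1, cx=334.1, cy=238.9
Marker side s = 0.248 m; corners in marker frame (Z=0):
  M0 = (-0.1240, +0.1240, 0)
  M1 = (+0.1240, +0.1240, 0)
  M2 = (+0.1240, -0.1240, 0)
  M3 = (-0.1240, -0.1240, 0)
rvec = (-0.3810, 0.0502, 0.6261), |rvec| = θ = 0.73463 rad = 42.091°
Rodrigues: sinθ=0.67031, 1−cosθ=0.25792; R = I + sinθ·[k]× + (1−cosθ)·[k]×²:
    [+0.81145 -0.58043 -0.06820]
    [+0.56214 +0.74328 +0.36266]
    [-0.15981 -0.33262 +0.92942]
t = (-0.0222, 0.0518, 0.8888) m
M0: Pc = R·M0+t = (-0.19479, +0.07426, +0.86737); u = 671.5·(-0.19479)/0.86737 + 334.1 = 183.2956, v = 723.1·(+0.07426)/0.86737 + 238.9 = 300.8093
M1: Pc = R·M1+t = (+0.00645, +0.21367, +0.82774); u = 671.5·(+0.00645)/0.82774 + 334.1 = 339.3305, v = 723.1·(+0.21367)/0.82774 + 238.9 = 425.5614
M2: Pc = R·M2+t = (+0.15039, +0.02934, +0.91023); u = 671.5·(+0.15039)/0.91023 + 334.1 = 445.0488, v = 723.1·(+0.02934)/0.91023 + 238.9 = 262.2072
M3: Pc = R·M3+t = (-0.05085, -0.11007, +0.94986); u = 671.5·(-0.05085)/0.94986 + 334.1 = 298.1536, v = 723.1·(-0.11007)/0.94986 + 238.9 = 155.1049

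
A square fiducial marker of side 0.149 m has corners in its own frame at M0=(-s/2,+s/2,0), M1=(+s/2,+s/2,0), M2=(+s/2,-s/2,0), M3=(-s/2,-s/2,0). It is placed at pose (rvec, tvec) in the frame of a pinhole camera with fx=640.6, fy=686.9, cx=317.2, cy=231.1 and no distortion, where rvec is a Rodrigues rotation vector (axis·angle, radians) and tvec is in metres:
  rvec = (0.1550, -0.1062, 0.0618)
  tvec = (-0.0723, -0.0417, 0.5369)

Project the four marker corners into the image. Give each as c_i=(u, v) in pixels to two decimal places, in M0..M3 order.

Intrinsics K: fx=640.6, fy=686.9, cx=317.2, cy=231.1
Marker side s = 0.149 m; corners in marker frame (Z=0):
  M0 = (-0.0745, +0.0745, 0)
  M1 = (+0.0745, +0.0745, 0)
  M2 = (+0.0745, -0.0745, 0)
  M3 = (-0.0745, -0.0745, 0)
rvec = (0.1550, -0.1062, 0.0618), |rvec| = θ = 0.19779 rad = 11.333°
Rodrigues: sinθ=0.19651, 1−cosθ=0.01950; R = I + sinθ·[k]× + (1−cosθ)·[k]×²:
    [+0.99248 -0.06960 -0.10073]
    [+0.05319 +0.98612 -0.15726]
    [+0.11028 +0.15072 +0.98241]
t = (-0.0723, -0.0417, 0.5369) m
M0: Pc = R·M0+t = (-0.15142, +0.02780, +0.53991); u = 640.6·(-0.15142)/0.53991 + 317.2 = 137.5363, v = 686.9·(+0.02780)/0.53991 + 231.1 = 266.4724
M1: Pc = R·M1+t = (-0.00355, +0.03573, +0.55634); u = 640.6·(-0.00355)/0.55634 + 317.2 = 313.1171, v = 686.9·(+0.03573)/0.55634 + 231.1 = 275.2136
M2: Pc = R·M2+t = (+0.00682, -0.11120, +0.53389); u = 640.6·(+0.00682)/0.53389 + 317.2 = 325.3889, v = 686.9·(-0.11120)/0.53389 + 231.1 = 88.0258
M3: Pc = R·M3+t = (-0.14105, -0.11913, +0.51746); u = 640.6·(-0.14105)/0.51746 + 317.2 = 142.5776, v = 686.9·(-0.11913)/0.51746 + 231.1 = 72.9611

c0=(137.54, 266.47) c1=(313.12, 275.21) c2=(325.39, 88.03) c3=(142.58, 72.96)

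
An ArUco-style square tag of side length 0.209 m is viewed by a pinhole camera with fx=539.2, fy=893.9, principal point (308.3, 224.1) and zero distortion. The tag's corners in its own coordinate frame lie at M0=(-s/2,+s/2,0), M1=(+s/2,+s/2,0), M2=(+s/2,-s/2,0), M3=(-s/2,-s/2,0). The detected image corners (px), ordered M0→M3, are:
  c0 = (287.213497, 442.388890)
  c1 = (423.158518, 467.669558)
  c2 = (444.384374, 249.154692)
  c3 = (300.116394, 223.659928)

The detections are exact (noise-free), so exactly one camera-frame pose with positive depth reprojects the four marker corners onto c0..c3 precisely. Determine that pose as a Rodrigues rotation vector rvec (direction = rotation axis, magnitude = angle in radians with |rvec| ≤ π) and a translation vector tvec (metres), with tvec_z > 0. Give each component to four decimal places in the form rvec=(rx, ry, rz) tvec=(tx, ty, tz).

Intrinsics K: fx=539.2, fy=893.9, cx=308.3, cy=224.1
Marker side s = 0.209 m; corners in marker frame (Z=0):
  M0 = (-0.1045, +0.1045, 0)
  M1 = (+0.1045, +0.1045, 0)
  M2 = (+0.1045, -0.1045, 0)
  M3 = (-0.1045, -0.1045, 0)
Detected image corners:
  c0 = (287.213497, 442.388890) px
  c1 = (423.158518, 467.669558) px
  c2 = (444.384374, 249.154692) px
  c3 = (300.116394, 223.659928) px
Planar DLT: solve 8×8 A·h = b for H (H[2,2]=1):
  H  [+659.62444 +20.55366 +363.26337]
  H  [+111.80271 +1143.12772 +348.88915]
  H  [-0.02793 +0.28083 +1.00000]
B = K⁻¹H; ‖b₁‖=1.246637, ‖b₂‖=1.246637; λ = 2/(‖b₁‖+‖b₂‖) = 0.802158, sign → tz>0 ⇒ λ=+0.802158
r₁ = λ·B[:,0] = (+0.99412,+0.10594,-0.02240); r₂ = λ·B[:,1] = (-0.09823,+0.96933,+0.22527)
r₃ = r₁×r₂ = (+0.04558,-0.22175,+0.97404); SVD([r₁ r₂ r₃]) → R = UVᵀ:
  R  [+0.99412 -0.09823 +0.04558]
  R  [+0.10594 +0.96933 -0.22175]
  R  [-0.02240 +0.22527 +0.97404]
t = (+0.08177, +0.11198, +0.80216) m
tr R = 2.937490; θ = arccos((tr R − 1)/2) = 0.250675 rad = 14.363°
axis k = ((R−Rᵀ)₃₂, (R−Rᵀ)₁₃, (R−Rᵀ)₂₁) / (2 sinθ) = (+0.901033, +0.137028, +0.411538)
rvec = θ·k = (+0.225866, +0.034349, +0.103162)

rvec=(0.2259, 0.0343, 0.1032) tvec=(0.0818, 0.1120, 0.8022)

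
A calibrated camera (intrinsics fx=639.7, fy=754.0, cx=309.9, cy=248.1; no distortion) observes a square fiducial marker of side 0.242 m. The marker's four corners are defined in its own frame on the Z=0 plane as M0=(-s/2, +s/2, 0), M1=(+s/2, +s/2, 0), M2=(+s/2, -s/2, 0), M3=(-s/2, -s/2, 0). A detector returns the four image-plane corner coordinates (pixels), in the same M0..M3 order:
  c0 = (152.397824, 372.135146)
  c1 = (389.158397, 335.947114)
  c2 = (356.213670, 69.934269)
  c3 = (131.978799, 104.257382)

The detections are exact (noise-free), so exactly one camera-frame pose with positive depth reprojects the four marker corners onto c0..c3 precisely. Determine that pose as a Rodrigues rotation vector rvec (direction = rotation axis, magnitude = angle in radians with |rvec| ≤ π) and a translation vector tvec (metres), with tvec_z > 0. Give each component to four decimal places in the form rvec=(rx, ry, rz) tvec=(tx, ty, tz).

rvec=(-0.1499, 0.0102, -0.1287) tvec=(-0.0550, -0.0275, 0.6665)

Intrinsics K: fx=639.7, fy=754.0, cx=309.9, cy=248.1
Marker side s = 0.242 m; corners in marker frame (Z=0):
  M0 = (-0.1210, +0.1210, 0)
  M1 = (+0.1210, +0.1210, 0)
  M2 = (+0.1210, -0.1210, 0)
  M3 = (-0.1210, -0.1210, 0)
Detected image corners:
  c0 = (152.397824, 372.135146) px
  c1 = (389.158397, 335.947114) px
  c2 = (356.213670, 69.934269) px
  c3 = (131.978799, 104.257382) px
Planar DLT: solve 8×8 A·h = b for H (H[2,2]=1):
  H  [+951.56710 +52.46795 +257.06400]
  H  [-145.75083 +1053.57051 +216.94500]
  H  [-0.00078 -0.22446 +1.00000]
B = K⁻¹H; ‖b₁‖=1.500369, ‖b₂‖=1.500369; λ = 2/(‖b₁‖+‖b₂‖) = 0.666503, sign → tz>0 ⇒ λ=+0.666503
r₁ = λ·B[:,0] = (+0.99169,-0.12867,-0.00052); r₂ = λ·B[:,1] = (+0.12714,+0.98054,-0.14961)
r₃ = r₁×r₂ = (+0.01976,+0.14830,+0.98875); SVD([r₁ r₂ r₃]) → R = UVᵀ:
  R  [+0.99169 +0.12714 +0.01976]
  R  [-0.12867 +0.98054 +0.14830]
  R  [-0.00052 -0.14961 +0.98875]
t = (-0.05505, -0.02754, +0.66650) m
tr R = 2.960970; θ = arccos((tr R − 1)/2) = 0.197882 rad = 11.338°
axis k = ((R−Rᵀ)₃₂, (R−Rᵀ)₁₃, (R−Rᵀ)₂₁) / (2 sinθ) = (-0.757662, +0.051565, -0.650606)
rvec = θ·k = (-0.149928, +0.010204, -0.128743)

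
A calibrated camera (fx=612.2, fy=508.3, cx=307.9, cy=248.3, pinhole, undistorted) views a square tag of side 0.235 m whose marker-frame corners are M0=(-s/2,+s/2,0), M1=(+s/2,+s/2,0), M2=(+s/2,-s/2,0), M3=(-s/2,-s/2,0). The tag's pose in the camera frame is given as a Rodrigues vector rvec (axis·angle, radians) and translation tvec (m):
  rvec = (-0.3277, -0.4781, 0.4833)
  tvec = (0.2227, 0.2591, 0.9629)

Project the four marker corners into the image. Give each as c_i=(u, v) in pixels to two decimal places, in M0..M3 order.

Intrinsics K: fx=612.2, fy=508.3, cx=307.9, cy=248.3
Marker side s = 0.235 m; corners in marker frame (Z=0):
  M0 = (-0.1175, +0.1175, 0)
  M1 = (+0.1175, +0.1175, 0)
  M2 = (+0.1175, -0.1175, 0)
  M3 = (-0.1175, -0.1175, 0)
rvec = (-0.3277, -0.4781, 0.4833), |rvec| = θ = 0.75468 rad = 43.240°
Rodrigues: sinθ=0.68506, 1−cosθ=0.27151; R = I + sinθ·[k]× + (1−cosθ)·[k]×²:
    [+0.77968 -0.36402 -0.50949]
    [+0.51340 +0.83746 +0.18731]
    [+0.35849 -0.40762 +0.83984]
t = (0.2227, 0.2591, 0.9629) m
M0: Pc = R·M0+t = (+0.08831, +0.29718, +0.87288); u = 612.2·(+0.08831)/0.87288 + 307.9 = 369.8399, v = 508.3·(+0.29718)/0.87288 + 248.3 = 421.3530
M1: Pc = R·M1+t = (+0.27154, +0.41783, +0.95713); u = 612.2·(+0.27154)/0.95713 + 307.9 = 481.5830, v = 508.3·(+0.41783)/0.95713 + 248.3 = 470.1940
M2: Pc = R·M2+t = (+0.35709, +0.22102, +1.05292); u = 612.2·(+0.35709)/1.05292 + 307.9 = 515.5208, v = 508.3·(+0.22102)/1.05292 + 248.3 = 354.9999
M3: Pc = R·M3+t = (+0.17386, +0.10037, +0.96867); u = 612.2·(+0.17386)/0.96867 + 307.9 = 417.7794, v = 508.3·(+0.10037)/0.96867 + 248.3 = 300.9703

c0=(369.84, 421.35) c1=(481.58, 470.19) c2=(515.52, 355.00) c3=(417.78, 300.97)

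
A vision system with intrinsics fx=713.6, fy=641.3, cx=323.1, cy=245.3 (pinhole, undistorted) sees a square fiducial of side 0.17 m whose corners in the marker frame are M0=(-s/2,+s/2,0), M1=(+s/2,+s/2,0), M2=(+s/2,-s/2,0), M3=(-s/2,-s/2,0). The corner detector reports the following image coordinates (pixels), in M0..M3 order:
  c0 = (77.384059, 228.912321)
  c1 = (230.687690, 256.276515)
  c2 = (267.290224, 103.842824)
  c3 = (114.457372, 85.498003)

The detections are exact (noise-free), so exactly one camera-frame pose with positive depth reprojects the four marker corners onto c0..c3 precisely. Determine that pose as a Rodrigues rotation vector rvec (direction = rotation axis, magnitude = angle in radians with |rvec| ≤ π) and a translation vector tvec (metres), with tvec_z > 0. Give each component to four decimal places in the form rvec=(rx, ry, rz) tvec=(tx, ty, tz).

Intrinsics K: fx=713.6, fy=641.3, cx=323.1, cy=245.3
Marker side s = 0.17 m; corners in marker frame (Z=0):
  M0 = (-0.0850, +0.0850, 0)
  M1 = (+0.0850, +0.0850, 0)
  M2 = (+0.0850, -0.0850, 0)
  M3 = (-0.0850, -0.0850, 0)
Detected image corners:
  c0 = (77.384059, 228.912321) px
  c1 = (230.687690, 256.276515) px
  c2 = (267.290224, 103.842824) px
  c3 = (114.457372, 85.498003) px
Planar DLT: solve 8×8 A·h = b for H (H[2,2]=1):
  H  [+841.21830 -234.09444 +170.38036]
  H  [+76.35154 +852.39194 +167.66628]
  H  [-0.34311 -0.10067 +1.00000]
B = K⁻¹H; ‖b₁‖=1.400156, ‖b₂‖=1.400156; λ = 2/(‖b₁‖+‖b₂‖) = 0.714206, sign → tz>0 ⇒ λ=+0.714206
r₁ = λ·B[:,0] = (+0.95289,+0.17877,-0.24505); r₂ = λ·B[:,1] = (-0.20174,+0.97680,-0.07190)
r₃ = r₁×r₂ = (+0.22651,+0.11795,+0.96684); SVD([r₁ r₂ r₃]) → R = UVᵀ:
  R  [+0.95289 -0.20174 +0.22651]
  R  [+0.17877 +0.97680 +0.11795]
  R  [-0.24505 -0.07190 +0.96684]
t = (-0.15285, -0.08646, +0.71421) m
tr R = 2.896523; θ = arccos((tr R − 1)/2) = 0.323081 rad = 18.511°
axis k = ((R−Rᵀ)₃₂, (R−Rᵀ)₁₃, (R−Rᵀ)₂₁) / (2 sinθ) = (-0.298974, +0.742648, +0.599240)
rvec = θ·k = (-0.096593, +0.239936, +0.193603)

rvec=(-0.0966, 0.2399, 0.1936) tvec=(-0.1528, -0.0865, 0.7142)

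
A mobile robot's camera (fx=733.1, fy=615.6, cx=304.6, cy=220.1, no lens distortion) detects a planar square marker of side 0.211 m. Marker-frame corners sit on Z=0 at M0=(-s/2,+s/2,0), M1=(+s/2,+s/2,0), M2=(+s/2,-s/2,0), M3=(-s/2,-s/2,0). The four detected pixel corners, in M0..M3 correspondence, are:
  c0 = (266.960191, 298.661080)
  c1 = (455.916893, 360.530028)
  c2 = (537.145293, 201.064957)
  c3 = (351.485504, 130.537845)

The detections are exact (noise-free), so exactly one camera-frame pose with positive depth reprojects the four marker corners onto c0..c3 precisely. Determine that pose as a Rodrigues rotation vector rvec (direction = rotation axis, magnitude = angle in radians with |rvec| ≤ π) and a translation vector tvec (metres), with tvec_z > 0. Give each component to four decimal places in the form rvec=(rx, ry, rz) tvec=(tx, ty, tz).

Intrinsics K: fx=733.1, fy=615.6, cx=304.6, cy=220.1
Marker side s = 0.211 m; corners in marker frame (Z=0):
  M0 = (-0.1055, +0.1055, 0)
  M1 = (+0.1055, +0.1055, 0)
  M2 = (+0.1055, -0.1055, 0)
  M3 = (-0.1055, -0.1055, 0)
Detected image corners:
  c0 = (266.960191, 298.661080) px
  c1 = (455.916893, 360.530028) px
  c2 = (537.145293, 201.064957) px
  c3 = (351.485504, 130.537845) px
Planar DLT: solve 8×8 A·h = b for H (H[2,2]=1):
  H  [+984.87701 -383.20916 +405.15763]
  H  [+373.40903 +781.51670 +248.74147]
  H  [+0.24112 +0.02327 +1.00000]
B = K⁻¹H; ‖b₁‖=1.369165, ‖b₂‖=1.369165; λ = 2/(‖b₁‖+‖b₂‖) = 0.730372, sign → tz>0 ⇒ λ=+0.730372
r₁ = λ·B[:,0] = (+0.90804,+0.38006,+0.17611); r₂ = λ·B[:,1] = (-0.38884,+0.92115,+0.01699)
r₃ = r₁×r₂ = (-0.15576,-0.08391,+0.98422); SVD([r₁ r₂ r₃]) → R = UVᵀ:
  R  [+0.90804 -0.38884 -0.15576]
  R  [+0.38006 +0.92115 -0.08391]
  R  [+0.17611 +0.01699 +0.98422]
t = (+0.10018, +0.03398, +0.73037) m
tr R = 2.813413; θ = arccos((tr R − 1)/2) = 0.435388 rad = 24.946°
axis k = ((R−Rᵀ)₃₂, (R−Rᵀ)₁₃, (R−Rᵀ)₂₁) / (2 sinθ) = (+0.119618, -0.393429, +0.911540)
rvec = θ·k = (+0.052080, -0.171295, +0.396874)

rvec=(0.0521, -0.1713, 0.3969) tvec=(0.1002, 0.0340, 0.7304)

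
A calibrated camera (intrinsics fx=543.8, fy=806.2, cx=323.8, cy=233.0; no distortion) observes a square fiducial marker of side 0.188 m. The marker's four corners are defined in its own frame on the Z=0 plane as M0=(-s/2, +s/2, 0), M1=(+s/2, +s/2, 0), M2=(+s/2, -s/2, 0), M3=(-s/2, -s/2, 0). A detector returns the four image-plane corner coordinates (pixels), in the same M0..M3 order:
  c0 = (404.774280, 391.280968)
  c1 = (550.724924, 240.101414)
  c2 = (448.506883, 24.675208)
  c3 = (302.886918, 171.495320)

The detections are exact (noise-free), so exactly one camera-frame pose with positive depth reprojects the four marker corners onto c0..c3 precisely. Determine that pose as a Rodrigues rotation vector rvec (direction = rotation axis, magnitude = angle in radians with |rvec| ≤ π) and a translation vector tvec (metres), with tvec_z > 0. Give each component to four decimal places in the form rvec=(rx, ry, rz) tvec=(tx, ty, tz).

rvec=(-0.0440, -0.0269, -0.6010) tvec=(0.1087, -0.0193, 0.5731)

Intrinsics K: fx=543.8, fy=806.2, cx=323.8, cy=233.0
Marker side s = 0.188 m; corners in marker frame (Z=0):
  M0 = (-0.0940, +0.0940, 0)
  M1 = (+0.0940, +0.0940, 0)
  M2 = (+0.0940, -0.0940, 0)
  M3 = (-0.0940, -0.0940, 0)
Detected image corners:
  c0 = (404.774280, 391.280968) px
  c1 = (550.724924, 240.101414) px
  c2 = (448.506883, 24.675208) px
  c3 = (302.886918, 171.495320) px
Planar DLT: solve 8×8 A·h = b for H (H[2,2]=1):
  H  [+803.80461 +517.84093 +426.89758]
  H  [-778.74076 +1145.28609 +205.82374]
  H  [+0.06645 -0.05858 +1.00000]
B = K⁻¹H; ‖b₁‖=1.744814, ‖b₂‖=1.744814; λ = 2/(‖b₁‖+‖b₂‖) = 0.573127, sign → tz>0 ⇒ λ=+0.573127
r₁ = λ·B[:,0] = (+0.82448,-0.56461,+0.03808); r₂ = λ·B[:,1] = (+0.56576,+0.82389,-0.03357)
r₃ = r₁×r₂ = (-0.01242,+0.04923,+0.99871); SVD([r₁ r₂ r₃]) → R = UVᵀ:
  R  [+0.82448 +0.56576 -0.01242]
  R  [-0.56461 +0.82389 +0.04923]
  R  [+0.03808 -0.03357 +0.99871]
t = (+0.10866, -0.01932, +0.57313) m
tr R = 2.647073; θ = arccos((tr R − 1)/2) = 0.603179 rad = 34.560°
axis k = ((R−Rᵀ)₃₂, (R−Rᵀ)₁₃, (R−Rᵀ)₂₁) / (2 sinθ) = (-0.072984, -0.044516, -0.996339)
rvec = θ·k = (-0.044023, -0.026851, -0.600970)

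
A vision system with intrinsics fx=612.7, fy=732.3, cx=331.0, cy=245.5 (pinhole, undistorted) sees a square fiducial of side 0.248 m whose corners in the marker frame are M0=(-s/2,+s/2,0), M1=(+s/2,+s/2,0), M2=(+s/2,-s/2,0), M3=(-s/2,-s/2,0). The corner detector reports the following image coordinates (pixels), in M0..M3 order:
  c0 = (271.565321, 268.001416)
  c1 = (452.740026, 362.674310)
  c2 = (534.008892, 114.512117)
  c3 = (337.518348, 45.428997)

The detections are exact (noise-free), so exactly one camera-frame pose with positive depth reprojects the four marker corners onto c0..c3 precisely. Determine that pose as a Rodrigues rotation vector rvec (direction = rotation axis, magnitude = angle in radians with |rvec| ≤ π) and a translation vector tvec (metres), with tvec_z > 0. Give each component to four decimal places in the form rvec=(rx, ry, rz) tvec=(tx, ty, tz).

rvec=(0.0349, 0.3777, 0.3627) tvec=(0.0733, -0.0481, 0.7290)

Intrinsics K: fx=612.7, fy=732.3, cx=331.0, cy=245.5
Marker side s = 0.248 m; corners in marker frame (Z=0):
  M0 = (-0.1240, +0.1240, 0)
  M1 = (+0.1240, +0.1240, 0)
  M2 = (+0.1240, -0.1240, 0)
  M3 = (-0.1240, -0.1240, 0)
Detected image corners:
  c0 = (271.565321, 268.001416) px
  c1 = (452.740026, 362.674310) px
  c2 = (534.008892, 114.512117) px
  c3 = (337.518348, 45.428997) px
Planar DLT: solve 8×8 A·h = b for H (H[2,2]=1):
  H  [+566.90903 -240.09791 +392.63797]
  H  [+234.92707 +973.12948 +197.19246]
  H  [-0.48623 +0.13750 +1.00000]
B = K⁻¹H; ‖b₁‖=1.371752, ‖b₂‖=1.371752; λ = 2/(‖b₁‖+‖b₂‖) = 0.728995, sign → tz>0 ⇒ λ=+0.728995
r₁ = λ·B[:,0] = (+0.86600,+0.35270,-0.35446); r₂ = λ·B[:,1] = (-0.33982,+0.93513,+0.10024)
r₃ = r₁×r₂ = (+0.36682,+0.03365,+0.92968); SVD([r₁ r₂ r₃]) → R = UVᵀ:
  R  [+0.86600 -0.33982 +0.36682]
  R  [+0.35270 +0.93513 +0.03365]
  R  [-0.35446 +0.10024 +0.92968]
t = (+0.07334, -0.04809, +0.72899) m
tr R = 2.730818; θ = arccos((tr R − 1)/2) = 0.524830 rad = 30.071°
axis k = ((R−Rᵀ)₃₂, (R−Rᵀ)₁₃, (R−Rᵀ)₂₁) / (2 sinθ) = (+0.066453, +0.719748, +0.691047)
rvec = θ·k = (+0.034877, +0.377746, +0.362683)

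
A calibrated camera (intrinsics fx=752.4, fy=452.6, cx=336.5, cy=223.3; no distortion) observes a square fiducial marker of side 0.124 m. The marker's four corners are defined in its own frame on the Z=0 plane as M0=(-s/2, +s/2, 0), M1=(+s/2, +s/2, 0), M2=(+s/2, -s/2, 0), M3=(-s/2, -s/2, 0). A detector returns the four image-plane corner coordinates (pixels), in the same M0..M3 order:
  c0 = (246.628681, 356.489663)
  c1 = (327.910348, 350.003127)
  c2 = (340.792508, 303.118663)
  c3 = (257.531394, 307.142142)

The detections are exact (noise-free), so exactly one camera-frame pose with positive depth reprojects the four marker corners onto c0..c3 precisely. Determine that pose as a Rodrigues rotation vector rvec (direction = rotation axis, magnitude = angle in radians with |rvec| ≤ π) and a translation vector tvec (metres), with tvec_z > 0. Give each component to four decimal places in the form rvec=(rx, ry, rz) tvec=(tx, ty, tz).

rvec=(0.3025, -0.4702, 0.0831) tvec=(-0.0583, 0.2436, 1.0382)

Intrinsics K: fx=752.4, fy=452.6, cx=336.5, cy=223.3
Marker side s = 0.124 m; corners in marker frame (Z=0):
  M0 = (-0.0620, +0.0620, 0)
  M1 = (+0.0620, +0.0620, 0)
  M2 = (+0.0620, -0.0620, 0)
  M3 = (-0.0620, -0.0620, 0)
Detected image corners:
  c0 = (246.628681, 356.489663) px
  c1 = (327.910348, 350.003127) px
  c2 = (340.792508, 303.118663) px
  c3 = (257.531394, 307.142142) px
Planar DLT: solve 8×8 A·h = b for H (H[2,2]=1):
  H  [+792.65236 -20.54111 +294.24537]
  H  [+102.62621 +472.61739 +329.50106]
  H  [+0.44098 +0.25778 +1.00000]
B = K⁻¹H; ‖b₁‖=0.963201, ‖b₂‖=0.963201; λ = 2/(‖b₁‖+‖b₂‖) = 1.038204, sign → tz>0 ⇒ λ=+1.038204
r₁ = λ·B[:,0] = (+0.88899,+0.00953,+0.45782); r₂ = λ·B[:,1] = (-0.14803,+0.95208,+0.26762)
r₃ = r₁×r₂ = (-0.43333,-0.30569,+0.84781); SVD([r₁ r₂ r₃]) → R = UVᵀ:
  R  [+0.88899 -0.14803 -0.43333]
  R  [+0.00953 +0.95208 -0.30569]
  R  [+0.45782 +0.26762 +0.84781]
t = (-0.05831, +0.24361, +1.03820) m
tr R = 2.688882; θ = arccos((tr R − 1)/2) = 0.565275 rad = 32.388°
axis k = ((R−Rᵀ)₃₂, (R−Rᵀ)₁₃, (R−Rᵀ)₂₁) / (2 sinθ) = (+0.535158, -0.831849, +0.147082)
rvec = θ·k = (+0.302512, -0.470224, +0.083142)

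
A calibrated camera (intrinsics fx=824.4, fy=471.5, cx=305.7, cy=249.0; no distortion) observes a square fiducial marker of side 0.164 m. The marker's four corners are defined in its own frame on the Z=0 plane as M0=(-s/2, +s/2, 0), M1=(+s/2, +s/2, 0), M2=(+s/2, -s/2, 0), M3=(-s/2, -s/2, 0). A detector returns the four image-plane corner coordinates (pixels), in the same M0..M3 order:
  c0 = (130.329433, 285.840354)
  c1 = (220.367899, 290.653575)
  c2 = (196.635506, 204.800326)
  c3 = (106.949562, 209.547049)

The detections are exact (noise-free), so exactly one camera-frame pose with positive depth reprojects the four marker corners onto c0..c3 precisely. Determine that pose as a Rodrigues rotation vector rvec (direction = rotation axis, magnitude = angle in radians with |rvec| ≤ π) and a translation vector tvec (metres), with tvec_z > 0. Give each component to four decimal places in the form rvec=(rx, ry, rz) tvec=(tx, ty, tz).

rvec=(0.1990, 0.7369, -0.0738) tvec=(-0.1644, -0.0015, 0.9370)

Intrinsics K: fx=824.4, fy=471.5, cx=305.7, cy=249.0
Marker side s = 0.164 m; corners in marker frame (Z=0):
  M0 = (-0.0820, +0.0820, 0)
  M1 = (+0.0820, +0.0820, 0)
  M2 = (+0.0820, -0.0820, 0)
  M3 = (-0.0820, -0.0820, 0)
Detected image corners:
  c0 = (130.329433, 285.840354) px
  c1 = (220.367899, 290.653575) px
  c2 = (196.635506, 204.800326) px
  c3 = (106.949562, 209.547049) px
Planar DLT: solve 8×8 A·h = b for H (H[2,2]=1):
  H  [+430.33515 +170.49129 +161.08022]
  H  [-177.52637 +533.39771 +248.25640]
  H  [-0.71908 +0.16458 +1.00000]
B = K⁻¹H; ‖b₁‖=1.067257, ‖b₂‖=1.067256; λ = 2/(‖b₁‖+‖b₂‖) = 0.936982, sign → tz>0 ⇒ λ=+0.936982
r₁ = λ·B[:,0] = (+0.73894,+0.00303,-0.67376); r₂ = λ·B[:,1] = (+0.13659,+0.97855,+0.15420)
r₃ = r₁×r₂ = (+0.65978,-0.20598,+0.72268); SVD([r₁ r₂ r₃]) → R = UVᵀ:
  R  [+0.73894 +0.13659 +0.65978]
  R  [+0.00303 +0.97855 -0.20598]
  R  [-0.67376 +0.15420 +0.72268]
t = (-0.16437, -0.00148, +0.93698) m
tr R = 2.440176; θ = arccos((tr R − 1)/2) = 0.766867 rad = 43.938°
axis k = ((R−Rᵀ)₃₂, (R−Rᵀ)₁₃, (R−Rᵀ)₂₁) / (2 sinθ) = (+0.259542, +0.960924, -0.096245)
rvec = θ·k = (+0.199034, +0.736901, -0.073807)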